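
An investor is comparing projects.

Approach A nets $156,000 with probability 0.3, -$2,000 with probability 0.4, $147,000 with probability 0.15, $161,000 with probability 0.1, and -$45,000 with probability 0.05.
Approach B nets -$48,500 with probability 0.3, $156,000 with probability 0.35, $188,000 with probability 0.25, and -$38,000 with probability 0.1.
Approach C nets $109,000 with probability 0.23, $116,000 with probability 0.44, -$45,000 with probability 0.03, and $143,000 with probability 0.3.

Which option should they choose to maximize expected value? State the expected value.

Approach A = 0.3 × 156000 + 0.4 × (-2000) + 0.15 × 147000 + 0.1 × 161000 + 0.05 × (-45000) = 46800 − 800 + 22050 + 16100 − 2250 = 81900
Approach B = 0.3 × (-48500) + 0.35 × 156000 + 0.25 × 188000 + 0.1 × (-38000) = -14550 + 54600 + 47000 − 3800 = 83250
Approach C = 0.23 × 109000 + 0.44 × 116000 + 0.03 × (-45000) + 0.3 × 143000 = 25070 + 51040 − 1350 + 42900 = 117660

Approach C ($117,660)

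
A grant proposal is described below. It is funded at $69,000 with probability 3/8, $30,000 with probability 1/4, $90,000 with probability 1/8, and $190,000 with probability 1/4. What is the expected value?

$92,125

EV = 3/8 × 69000 + 1/4 × 30000 + 1/8 × 90000 + 1/4 × 190000 = 25875 + 7500 + 11250 + 47500 = 92125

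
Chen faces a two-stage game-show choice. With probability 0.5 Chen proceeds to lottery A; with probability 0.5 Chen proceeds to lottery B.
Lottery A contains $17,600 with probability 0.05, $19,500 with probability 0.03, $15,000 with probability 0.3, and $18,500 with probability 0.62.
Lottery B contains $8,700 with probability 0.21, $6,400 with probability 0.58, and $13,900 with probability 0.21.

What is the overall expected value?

EV(A) = 0.05 × 17600 + 0.03 × 19500 + 0.3 × 15000 + 0.62 × 18500 = 880 + 585 + 4500 + 11470 = 17435
EV(B) = 0.21 × 8700 + 0.58 × 6400 + 0.21 × 13900 = 1827 + 3712 + 2919 = 8458
Overall = 0.5 × 17435 + 0.5 × 8458 = 8717.5 + 4229 = 12946.5

$12,946.50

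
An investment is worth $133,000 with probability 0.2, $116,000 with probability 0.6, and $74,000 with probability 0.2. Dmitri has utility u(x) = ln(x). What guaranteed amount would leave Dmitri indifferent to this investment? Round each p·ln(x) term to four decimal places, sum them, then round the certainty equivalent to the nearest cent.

E[u] = 0.2·ln(133000) + 0.6·ln(116000) + 0.2·ln(74000) = 2.3596 + 6.9968 + 2.2424 = 11.5988
CE = e^11.5988 ≈ 108966.96

$108,966.96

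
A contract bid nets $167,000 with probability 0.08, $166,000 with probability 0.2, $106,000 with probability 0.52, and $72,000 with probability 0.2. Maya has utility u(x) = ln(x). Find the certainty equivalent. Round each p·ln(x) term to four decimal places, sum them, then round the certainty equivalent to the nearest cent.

$111,290.59

E[u] = 0.08·ln(167000) + 0.2·ln(166000) + 0.52·ln(106000) + 0.2·ln(72000) = 0.9621 + 2.4039 + 6.0170 + 2.2369 = 11.6199
CE = e^11.6199 ≈ 111290.59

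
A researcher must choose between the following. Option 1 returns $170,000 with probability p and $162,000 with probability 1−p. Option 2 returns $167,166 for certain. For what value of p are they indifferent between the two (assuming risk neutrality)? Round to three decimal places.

p·170000 + (1−p)·162000 = 167166
8000p + 162000 = 167166
p = (167166 − 162000) / 8000

p = 0.646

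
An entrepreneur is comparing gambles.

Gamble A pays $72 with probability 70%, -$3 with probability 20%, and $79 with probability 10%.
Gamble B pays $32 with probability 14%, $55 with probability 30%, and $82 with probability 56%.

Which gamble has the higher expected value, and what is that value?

Gamble B ($66.90)

Gamble A = 0.7 × 72 + 0.2 × (-3) + 0.1 × 79 = 50.4 − 0.6 + 7.9 = 57.7
Gamble B = 0.14 × 32 + 0.3 × 55 + 0.56 × 82 = 4.48 + 16.5 + 45.92 = 66.9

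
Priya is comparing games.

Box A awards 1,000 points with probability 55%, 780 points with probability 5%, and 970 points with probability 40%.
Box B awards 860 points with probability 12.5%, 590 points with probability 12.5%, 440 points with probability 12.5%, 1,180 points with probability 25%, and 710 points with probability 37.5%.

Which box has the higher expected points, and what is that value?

Box A (977 points)

Box A = 0.55 × 1000 + 0.05 × 780 + 0.4 × 970 = 550 + 39 + 388 = 977
Box B = 0.125 × 860 + 0.125 × 590 + 0.125 × 440 + 0.25 × 1180 + 0.375 × 710 = 107.5 + 73.75 + 55 + 295 + 266.25 = 797.5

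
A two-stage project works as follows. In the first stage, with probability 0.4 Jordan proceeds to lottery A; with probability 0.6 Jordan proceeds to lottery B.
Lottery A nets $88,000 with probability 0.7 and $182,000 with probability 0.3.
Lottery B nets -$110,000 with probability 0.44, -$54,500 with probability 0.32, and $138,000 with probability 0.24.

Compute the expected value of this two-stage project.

$26,848

EV(A) = 0.7 × 88000 + 0.3 × 182000 = 61600 + 54600 = 116200
EV(B) = 0.44 × (-110000) + 0.32 × (-54500) + 0.24 × 138000 = -48400 − 17440 + 33120 = -32720
Overall = 0.4 × 116200 + 0.6 × (-32720) = 46480 − 19632 = 26848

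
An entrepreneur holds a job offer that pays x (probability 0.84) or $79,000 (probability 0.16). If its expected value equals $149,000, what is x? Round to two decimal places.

0.84·x + 0.16·79000 = 149000
0.84·x = 149000 − 12640 = 136360
x = 136360 / 0.84 = 162333.3333

x = $162,333.33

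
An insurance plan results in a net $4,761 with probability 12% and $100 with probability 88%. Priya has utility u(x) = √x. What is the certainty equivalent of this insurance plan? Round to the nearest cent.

E[u] = 0.12·√4761 + 0.88·√100 = 0.12·69 + 0.88·10 = 17.08
CE = (17.08)² = 291.7264

$291.73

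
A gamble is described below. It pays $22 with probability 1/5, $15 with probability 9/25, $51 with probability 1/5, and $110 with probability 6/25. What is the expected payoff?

EV = 1/5 × 22 + 9/25 × 15 + 1/5 × 51 + 6/25 × 110 = 4.4 + 5.4 + 10.2 + 26.4 = 46.4

$46.40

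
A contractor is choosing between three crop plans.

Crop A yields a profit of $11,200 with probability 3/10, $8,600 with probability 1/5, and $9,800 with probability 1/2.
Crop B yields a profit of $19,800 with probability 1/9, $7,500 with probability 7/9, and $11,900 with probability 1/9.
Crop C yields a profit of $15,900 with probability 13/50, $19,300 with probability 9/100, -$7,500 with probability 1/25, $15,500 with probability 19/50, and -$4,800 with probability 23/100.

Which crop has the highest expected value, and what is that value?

Crop A = 3/10 × 11200 + 1/5 × 8600 + 1/2 × 9800 = 3360 + 1720 + 4900 = 9980
Crop B = 1/9 × 19800 + 7/9 × 7500 + 1/9 × 11900 = 2200 + 5833.3333 + 1322.2222 = 9355.5556
Crop C = 13/50 × 15900 + 9/100 × 19300 + 1/25 × (-7500) + 19/50 × 15500 + 23/100 × (-4800) = 4134 + 1737 − 300 + 5890 − 1104 = 10357

Crop C ($10,357)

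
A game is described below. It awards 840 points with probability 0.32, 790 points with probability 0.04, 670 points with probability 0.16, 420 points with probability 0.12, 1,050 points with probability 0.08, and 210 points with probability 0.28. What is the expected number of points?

EV = 0.32 × 840 + 0.04 × 790 + 0.16 × 670 + 0.12 × 420 + 0.08 × 1050 + 0.28 × 210 = 268.8 + 31.6 + 107.2 + 50.4 + 84 + 58.8 = 600.8

600.8 points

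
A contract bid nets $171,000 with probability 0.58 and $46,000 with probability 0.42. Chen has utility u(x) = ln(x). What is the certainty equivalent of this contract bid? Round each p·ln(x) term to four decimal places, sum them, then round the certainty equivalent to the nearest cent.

$98,518.54

E[u] = 0.58·ln(171000) + 0.42·ln(46000) = 6.9887 + 4.5093 = 11.4980
CE = e^11.4980 ≈ 98518.54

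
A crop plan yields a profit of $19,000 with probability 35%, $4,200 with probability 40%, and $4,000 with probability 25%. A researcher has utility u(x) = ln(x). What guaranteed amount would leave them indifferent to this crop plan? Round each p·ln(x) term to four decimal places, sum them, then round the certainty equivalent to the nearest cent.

E[u] = 0.35·ln(19000) + 0.4·ln(4200) + 0.25·ln(4000) = 3.4483 + 3.3371 + 2.0735 = 8.8589
CE = e^8.8589 ≈ 7036.74

$7,036.74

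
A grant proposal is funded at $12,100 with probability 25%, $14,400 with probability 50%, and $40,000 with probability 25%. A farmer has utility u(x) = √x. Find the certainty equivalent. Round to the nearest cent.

E[u] = 0.25·√12100 + 0.5·√14400 + 0.25·√40000 = 0.25·110 + 0.5·120 + 0.25·200 = 137.5
CE = (137.5)² = 18906.25

$18,906.25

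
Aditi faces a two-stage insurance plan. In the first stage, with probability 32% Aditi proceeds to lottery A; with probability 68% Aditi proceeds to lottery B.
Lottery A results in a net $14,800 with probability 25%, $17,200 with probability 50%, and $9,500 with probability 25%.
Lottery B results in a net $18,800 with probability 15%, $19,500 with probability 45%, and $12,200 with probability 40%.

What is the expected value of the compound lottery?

$15,899

EV(A) = 0.25 × 14800 + 0.5 × 17200 + 0.25 × 9500 = 3700 + 8600 + 2375 = 14675
EV(B) = 0.15 × 18800 + 0.45 × 19500 + 0.4 × 12200 = 2820 + 8775 + 4880 = 16475
Overall = 0.32 × 14675 + 0.68 × 16475 = 4696 + 11203 = 15899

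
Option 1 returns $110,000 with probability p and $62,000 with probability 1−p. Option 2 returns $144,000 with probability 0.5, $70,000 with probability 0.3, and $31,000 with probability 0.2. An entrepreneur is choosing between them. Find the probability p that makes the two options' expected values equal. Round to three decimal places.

EV(Option 2) = 0.5 × 144000 + 0.3 × 70000 + 0.2 × 31000 = 72000 + 21000 + 6200 = 99200
p·110000 + (1−p)·62000 = 99200
48000p + 62000 = 99200
p = (99200 − 62000) / 48000

p = 0.775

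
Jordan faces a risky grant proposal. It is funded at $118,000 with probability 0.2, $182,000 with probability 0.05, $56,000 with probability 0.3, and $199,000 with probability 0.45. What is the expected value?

EV = 0.2 × 118000 + 0.05 × 182000 + 0.3 × 56000 + 0.45 × 199000 = 23600 + 9100 + 16800 + 89550 = 139050

$139,050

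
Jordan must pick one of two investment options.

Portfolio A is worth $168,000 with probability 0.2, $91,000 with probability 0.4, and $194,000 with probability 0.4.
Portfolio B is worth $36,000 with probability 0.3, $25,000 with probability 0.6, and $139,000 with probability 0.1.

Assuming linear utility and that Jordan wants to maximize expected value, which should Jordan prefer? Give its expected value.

Portfolio A ($147,600)

Portfolio A = 0.2 × 168000 + 0.4 × 91000 + 0.4 × 194000 = 33600 + 36400 + 77600 = 147600
Portfolio B = 0.3 × 36000 + 0.6 × 25000 + 0.1 × 139000 = 10800 + 15000 + 13900 = 39700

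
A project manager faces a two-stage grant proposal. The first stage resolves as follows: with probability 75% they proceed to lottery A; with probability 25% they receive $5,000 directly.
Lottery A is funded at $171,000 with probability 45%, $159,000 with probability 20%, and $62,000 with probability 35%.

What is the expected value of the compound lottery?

$99,087.50

EV(A) = 0.45 × 171000 + 0.2 × 159000 + 0.35 × 62000 = 76950 + 31800 + 21700 = 130450
Branch B: 5000 (certain)
Overall = 0.75 × 130450 + 0.25 × 5000 = 97837.5 + 1250 = 99087.5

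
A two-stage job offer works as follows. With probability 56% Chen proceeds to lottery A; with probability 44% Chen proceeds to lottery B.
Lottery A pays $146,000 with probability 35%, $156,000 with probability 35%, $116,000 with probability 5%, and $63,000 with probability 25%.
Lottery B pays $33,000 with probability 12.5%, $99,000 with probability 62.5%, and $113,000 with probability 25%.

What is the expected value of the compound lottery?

$112,730

EV(A) = 0.35 × 146000 + 0.35 × 156000 + 0.05 × 116000 + 0.25 × 63000 = 51100 + 54600 + 5800 + 15750 = 127250
EV(B) = 0.125 × 33000 + 0.625 × 99000 + 0.25 × 113000 = 4125 + 61875 + 28250 = 94250
Overall = 0.56 × 127250 + 0.44 × 94250 = 71260 + 41470 = 112730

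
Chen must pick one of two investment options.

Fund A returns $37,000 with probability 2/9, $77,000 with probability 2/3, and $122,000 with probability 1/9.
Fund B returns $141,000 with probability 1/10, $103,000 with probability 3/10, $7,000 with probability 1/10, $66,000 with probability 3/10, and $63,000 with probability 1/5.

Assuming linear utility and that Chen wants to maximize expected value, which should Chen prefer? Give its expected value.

Fund A = 2/9 × 37000 + 2/3 × 77000 + 1/9 × 122000 = 8222.2222 + 51333.3333 + 13555.5556 = 73111.1111
Fund B = 1/10 × 141000 + 3/10 × 103000 + 1/10 × 7000 + 3/10 × 66000 + 1/5 × 63000 = 14100 + 30900 + 700 + 19800 + 12600 = 78100

Fund B ($78,100)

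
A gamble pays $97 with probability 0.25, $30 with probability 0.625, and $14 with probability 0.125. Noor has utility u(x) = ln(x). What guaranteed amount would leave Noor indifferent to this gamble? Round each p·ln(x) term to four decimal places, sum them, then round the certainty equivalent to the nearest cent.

E[u] = 0.25·ln(97) + 0.625·ln(30) + 0.125·ln(14) = 1.1437 + 2.1257 + 0.3299 = 3.5993
CE = e^3.5993 ≈ 36.57

$36.57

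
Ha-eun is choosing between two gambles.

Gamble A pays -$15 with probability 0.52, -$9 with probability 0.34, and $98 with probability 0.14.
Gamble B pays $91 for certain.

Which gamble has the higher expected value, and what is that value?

Gamble B ($91)

Gamble A = 0.52 × (-15) + 0.34 × (-9) + 0.14 × 98 = -7.8 − 3.06 + 13.72 = 2.86
Gamble B: 91 (certain)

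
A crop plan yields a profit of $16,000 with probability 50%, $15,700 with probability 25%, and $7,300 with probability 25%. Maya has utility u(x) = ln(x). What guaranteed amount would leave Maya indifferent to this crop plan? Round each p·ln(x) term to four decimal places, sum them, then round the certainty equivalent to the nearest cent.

E[u] = 0.5·ln(16000) + 0.25·ln(15700) + 0.25·ln(7300) = 4.8402 + 2.4154 + 2.2239 = 9.4795
CE = e^9.4795 ≈ 13088.64

$13,088.64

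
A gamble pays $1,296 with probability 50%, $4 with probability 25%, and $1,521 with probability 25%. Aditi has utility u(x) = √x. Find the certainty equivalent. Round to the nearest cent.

$798.06

E[u] = 0.5·√1296 + 0.25·√4 + 0.25·√1521 = 0.5·36 + 0.25·2 + 0.25·39 = 28.25
CE = (28.25)² = 798.0625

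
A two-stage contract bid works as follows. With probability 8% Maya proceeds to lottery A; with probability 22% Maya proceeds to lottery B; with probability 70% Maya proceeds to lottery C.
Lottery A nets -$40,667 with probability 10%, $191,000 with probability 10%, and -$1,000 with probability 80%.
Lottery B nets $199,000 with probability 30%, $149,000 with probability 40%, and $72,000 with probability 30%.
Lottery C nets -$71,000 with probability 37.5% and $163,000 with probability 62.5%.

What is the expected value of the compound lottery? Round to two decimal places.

$84,811.66

EV(A) = 0.1 × (-40667) + 0.1 × 191000 + 0.8 × (-1000) = -4066.7 + 19100 − 800 = 14233.3
EV(B) = 0.3 × 199000 + 0.4 × 149000 + 0.3 × 72000 = 59700 + 59600 + 21600 = 140900
EV(C) = 0.375 × (-71000) + 0.625 × 163000 = -26625 + 101875 = 75250
Overall = 0.08 × 14233.3 + 0.22 × 140900 + 0.7 × 75250 = 1138.664 + 30998 + 52675 = 84811.664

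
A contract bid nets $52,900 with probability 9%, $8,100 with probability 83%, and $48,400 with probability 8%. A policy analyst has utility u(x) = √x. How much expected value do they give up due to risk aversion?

E[u] = 0.09·√52900 + 0.83·√8100 + 0.08·√48400 = 0.09·230 + 0.83·90 + 0.08·220 = 113
CE = (113)² = 12769
Risk premium = EV − CE = 15356 − 12769 = 2587

$2,587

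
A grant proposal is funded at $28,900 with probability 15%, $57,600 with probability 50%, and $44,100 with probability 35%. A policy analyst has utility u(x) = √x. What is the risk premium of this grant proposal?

E[u] = 0.15·√28900 + 0.5·√57600 + 0.35·√44100 = 0.15·170 + 0.5·240 + 0.35·210 = 219
CE = (219)² = 47961
Risk premium = EV − CE = 48570 − 47961 = 609

$609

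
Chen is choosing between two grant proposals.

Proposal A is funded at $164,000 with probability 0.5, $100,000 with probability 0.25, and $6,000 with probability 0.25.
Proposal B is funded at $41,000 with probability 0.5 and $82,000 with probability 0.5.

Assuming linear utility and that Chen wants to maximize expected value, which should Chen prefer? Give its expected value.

Proposal A ($108,500)

Proposal A = 0.5 × 164000 + 0.25 × 100000 + 0.25 × 6000 = 82000 + 25000 + 1500 = 108500
Proposal B = 0.5 × 41000 + 0.5 × 82000 = 20500 + 41000 = 61500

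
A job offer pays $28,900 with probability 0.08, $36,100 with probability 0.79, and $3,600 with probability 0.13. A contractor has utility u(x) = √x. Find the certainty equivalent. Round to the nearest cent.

$29,412.25

E[u] = 0.08·√28900 + 0.79·√36100 + 0.13·√3600 = 0.08·170 + 0.79·190 + 0.13·60 = 171.5
CE = (171.5)² = 29412.25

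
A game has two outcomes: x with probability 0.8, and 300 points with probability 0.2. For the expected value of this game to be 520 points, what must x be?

0.8·x + 0.2·300 = 520
0.8·x = 520 − 60 = 460
x = 460 / 0.8 = 575

x = 575 points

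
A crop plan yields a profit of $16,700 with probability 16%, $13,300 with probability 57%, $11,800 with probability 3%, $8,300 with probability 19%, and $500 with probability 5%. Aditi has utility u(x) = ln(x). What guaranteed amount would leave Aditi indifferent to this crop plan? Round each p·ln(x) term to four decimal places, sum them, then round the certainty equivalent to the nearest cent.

$10,664.76

E[u] = 0.16·ln(16700) + 0.57·ln(13300) + 0.03·ln(11800) + 0.19·ln(8300) + 0.05·ln(500) = 1.5557 + 5.4124 + 0.2813 + 1.7146 + 0.3107 = 9.2747
CE = e^9.2747 ≈ 10664.76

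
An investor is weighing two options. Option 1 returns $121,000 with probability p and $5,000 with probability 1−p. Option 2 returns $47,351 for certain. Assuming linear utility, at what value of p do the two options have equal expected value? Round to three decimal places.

p = 0.365

p·121000 + (1−p)·5000 = 47351
116000p + 5000 = 47351
p = (47351 − 5000) / 116000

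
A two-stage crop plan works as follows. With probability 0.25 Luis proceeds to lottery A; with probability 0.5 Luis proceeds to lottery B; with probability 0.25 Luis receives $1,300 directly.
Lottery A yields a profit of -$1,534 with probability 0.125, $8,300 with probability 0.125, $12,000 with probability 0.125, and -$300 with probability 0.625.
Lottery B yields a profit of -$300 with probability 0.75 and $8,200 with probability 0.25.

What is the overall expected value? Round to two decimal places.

$1,777.06

EV(A) = 0.125 × (-1534) + 0.125 × 8300 + 0.125 × 12000 + 0.625 × (-300) = -191.75 + 1037.5 + 1500 − 187.5 = 2158.25
EV(B) = 0.75 × (-300) + 0.25 × 8200 = -225 + 2050 = 1825
Branch C: 1300 (certain)
Overall = 0.25 × 2158.25 + 0.5 × 1825 + 0.25 × 1300 = 539.5625 + 912.5 + 325 = 1777.0625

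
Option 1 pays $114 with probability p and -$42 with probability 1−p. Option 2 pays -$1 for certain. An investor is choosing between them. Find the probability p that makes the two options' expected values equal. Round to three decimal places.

p = 0.263

p·114 + (1−p)·(-42) = -1
156p − 42 = -1
p = (-1 + 42) / 156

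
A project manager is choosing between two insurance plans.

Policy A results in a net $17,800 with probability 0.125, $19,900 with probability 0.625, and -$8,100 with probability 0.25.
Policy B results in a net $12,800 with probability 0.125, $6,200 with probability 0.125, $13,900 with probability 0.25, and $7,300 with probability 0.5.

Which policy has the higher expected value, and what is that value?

Policy A = 0.125 × 17800 + 0.625 × 19900 + 0.25 × (-8100) = 2225 + 12437.5 − 2025 = 12637.5
Policy B = 0.125 × 12800 + 0.125 × 6200 + 0.25 × 13900 + 0.5 × 7300 = 1600 + 775 + 3475 + 3650 = 9500

Policy A ($12,637.50)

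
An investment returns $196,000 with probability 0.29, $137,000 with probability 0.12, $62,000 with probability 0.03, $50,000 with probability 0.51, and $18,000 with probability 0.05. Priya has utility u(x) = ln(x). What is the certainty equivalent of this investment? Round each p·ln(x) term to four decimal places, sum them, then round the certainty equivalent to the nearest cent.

$80,193.68

E[u] = 0.29·ln(196000) + 0.12·ln(137000) + 0.03·ln(62000) + 0.51·ln(50000) + 0.05·ln(18000) = 3.5339 + 1.4193 + 0.3310 + 5.5181 + 0.4899 = 11.2922
CE = e^11.2922 ≈ 80193.68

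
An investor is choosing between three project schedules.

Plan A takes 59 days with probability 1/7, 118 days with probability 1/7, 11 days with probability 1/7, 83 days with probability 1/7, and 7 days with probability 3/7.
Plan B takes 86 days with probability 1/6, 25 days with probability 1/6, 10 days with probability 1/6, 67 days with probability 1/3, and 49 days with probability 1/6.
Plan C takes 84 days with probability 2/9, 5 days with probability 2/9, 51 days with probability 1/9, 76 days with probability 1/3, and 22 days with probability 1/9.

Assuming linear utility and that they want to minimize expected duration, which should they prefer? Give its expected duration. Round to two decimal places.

Plan A = 1/7 × 59 + 1/7 × 118 + 1/7 × 11 + 1/7 × 83 + 3/7 × 7 = 8.4286 + 16.8571 + 1.5714 + 11.8571 + 3 = 41.7143
Plan B = 1/6 × 86 + 1/6 × 25 + 1/6 × 10 + 1/3 × 67 + 1/6 × 49 = 14.3333 + 4.1667 + 1.6667 + 22.3333 + 8.1667 = 50.6667
Plan C = 2/9 × 84 + 2/9 × 5 + 1/9 × 51 + 1/3 × 76 + 1/9 × 22 = 18.6667 + 1.1111 + 5.6667 + 25.3333 + 2.4444 = 53.2222

Plan A (41.71 days)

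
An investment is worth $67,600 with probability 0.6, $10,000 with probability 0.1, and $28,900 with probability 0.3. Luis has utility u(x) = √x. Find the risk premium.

E[u] = 0.6·√67600 + 0.1·√10000 + 0.3·√28900 = 0.6·260 + 0.1·100 + 0.3·170 = 217
CE = (217)² = 47089
Risk premium = EV − CE = 50230 − 47089 = 3141

$3,141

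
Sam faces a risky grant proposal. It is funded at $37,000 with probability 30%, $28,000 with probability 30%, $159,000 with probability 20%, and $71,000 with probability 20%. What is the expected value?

EV = 0.3 × 37000 + 0.3 × 28000 + 0.2 × 159000 + 0.2 × 71000 = 11100 + 8400 + 31800 + 14200 = 65500

$65,500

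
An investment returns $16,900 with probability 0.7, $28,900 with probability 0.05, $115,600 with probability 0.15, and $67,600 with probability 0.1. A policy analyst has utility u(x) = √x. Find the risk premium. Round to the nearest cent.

E[u] = 0.7·√16900 + 0.05·√28900 + 0.15·√115600 + 0.1·√67600 = 0.7·130 + 0.05·170 + 0.15·340 + 0.1·260 = 176.5
CE = (176.5)² = 31152.25
Risk premium = EV − CE = 37375 − 31152.25 = 6222.75

$6,222.75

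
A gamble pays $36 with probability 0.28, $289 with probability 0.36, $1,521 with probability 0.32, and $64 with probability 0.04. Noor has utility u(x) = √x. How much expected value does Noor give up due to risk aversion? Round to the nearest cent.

E[u] = 0.28·√36 + 0.36·√289 + 0.32·√1521 + 0.04·√64 = 0.28·6 + 0.36·17 + 0.32·39 + 0.04·8 = 20.6
CE = (20.6)² = 424.36
Risk premium = EV − CE = 603.4 − 424.36 = 179.04

$179.04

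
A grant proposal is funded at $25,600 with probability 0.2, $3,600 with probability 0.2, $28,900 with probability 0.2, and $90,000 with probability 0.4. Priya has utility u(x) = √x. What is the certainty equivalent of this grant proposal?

E[u] = 0.2·√25600 + 0.2·√3600 + 0.2·√28900 + 0.4·√90000 = 0.2·160 + 0.2·60 + 0.2·170 + 0.4·300 = 198
CE = (198)² = 39204

$39,204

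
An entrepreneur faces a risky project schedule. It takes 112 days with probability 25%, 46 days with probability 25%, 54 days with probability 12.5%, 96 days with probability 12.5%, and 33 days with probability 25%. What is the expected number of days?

66.5 days

EV = 0.25 × 112 + 0.25 × 46 + 0.125 × 54 + 0.125 × 96 + 0.25 × 33 = 28 + 11.5 + 6.75 + 12 + 8.25 = 66.5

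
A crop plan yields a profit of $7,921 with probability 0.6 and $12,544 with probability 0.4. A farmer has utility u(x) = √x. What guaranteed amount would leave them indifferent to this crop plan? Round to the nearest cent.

$9,643.24

E[u] = 0.6·√7921 + 0.4·√12544 = 0.6·89 + 0.4·112 = 98.2
CE = (98.2)² = 9643.24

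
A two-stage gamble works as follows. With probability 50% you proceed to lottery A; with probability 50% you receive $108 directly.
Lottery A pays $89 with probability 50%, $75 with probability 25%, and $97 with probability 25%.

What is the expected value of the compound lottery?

$97.75

EV(A) = 0.5 × 89 + 0.25 × 75 + 0.25 × 97 = 44.5 + 18.75 + 24.25 = 87.5
Branch B: 108 (certain)
Overall = 0.5 × 87.5 + 0.5 × 108 = 43.75 + 54 = 97.75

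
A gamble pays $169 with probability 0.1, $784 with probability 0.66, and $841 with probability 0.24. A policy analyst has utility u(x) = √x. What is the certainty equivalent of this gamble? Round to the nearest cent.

$715.03

E[u] = 0.1·√169 + 0.66·√784 + 0.24·√841 = 0.1·13 + 0.66·28 + 0.24·29 = 26.74
CE = (26.74)² = 715.0276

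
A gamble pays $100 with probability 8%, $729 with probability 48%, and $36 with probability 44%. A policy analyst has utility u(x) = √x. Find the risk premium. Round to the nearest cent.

E[u] = 0.08·√100 + 0.48·√729 + 0.44·√36 = 0.08·10 + 0.48·27 + 0.44·6 = 16.4
CE = (16.4)² = 268.96
Risk premium = EV − CE = 373.76 − 268.96 = 104.8

$104.80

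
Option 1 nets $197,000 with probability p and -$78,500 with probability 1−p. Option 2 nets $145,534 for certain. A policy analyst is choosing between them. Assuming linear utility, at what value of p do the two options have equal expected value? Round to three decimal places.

p·197000 + (1−p)·(-78500) = 145534
275500p − 78500 = 145534
p = (145534 + 78500) / 275500

p = 0.813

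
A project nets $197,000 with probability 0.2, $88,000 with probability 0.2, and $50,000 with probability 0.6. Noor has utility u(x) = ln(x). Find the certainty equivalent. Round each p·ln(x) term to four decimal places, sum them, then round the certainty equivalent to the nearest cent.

$73,651.52

E[u] = 0.2·ln(197000) + 0.2·ln(88000) + 0.6·ln(50000) = 2.4382 + 2.2770 + 6.4919 = 11.2071
CE = e^11.2071 ≈ 73651.52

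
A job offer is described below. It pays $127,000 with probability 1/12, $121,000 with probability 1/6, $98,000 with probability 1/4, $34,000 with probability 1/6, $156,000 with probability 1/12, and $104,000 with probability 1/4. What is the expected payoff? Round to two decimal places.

EV = 1/12 × 127000 + 1/6 × 121000 + 1/4 × 98000 + 1/6 × 34000 + 1/12 × 156000 + 1/4 × 104000 = 10583.3333 + 20166.6667 + 24500 + 5666.6667 + 13000 + 26000 = 99916.6667

$99,916.67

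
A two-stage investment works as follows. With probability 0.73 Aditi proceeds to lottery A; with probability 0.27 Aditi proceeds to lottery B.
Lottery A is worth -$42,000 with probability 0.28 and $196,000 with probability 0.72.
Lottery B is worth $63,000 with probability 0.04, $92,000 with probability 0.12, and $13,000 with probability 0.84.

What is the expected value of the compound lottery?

$101,042.40

EV(A) = 0.28 × (-42000) + 0.72 × 196000 = -11760 + 141120 = 129360
EV(B) = 0.04 × 63000 + 0.12 × 92000 + 0.84 × 13000 = 2520 + 11040 + 10920 = 24480
Overall = 0.73 × 129360 + 0.27 × 24480 = 94432.8 + 6609.6 = 101042.4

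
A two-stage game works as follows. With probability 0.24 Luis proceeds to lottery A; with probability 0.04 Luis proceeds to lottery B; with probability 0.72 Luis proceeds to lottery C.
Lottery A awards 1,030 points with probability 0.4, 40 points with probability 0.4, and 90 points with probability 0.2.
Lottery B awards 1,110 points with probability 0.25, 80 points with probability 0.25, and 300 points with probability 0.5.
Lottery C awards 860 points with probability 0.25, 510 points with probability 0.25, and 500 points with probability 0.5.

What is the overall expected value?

EV(A) = 0.4 × 1030 + 0.4 × 40 + 0.2 × 90 = 412 + 16 + 18 = 446
EV(B) = 0.25 × 1110 + 0.25 × 80 + 0.5 × 300 = 277.5 + 20 + 150 = 447.5
EV(C) = 0.25 × 860 + 0.25 × 510 + 0.5 × 500 = 215 + 127.5 + 250 = 592.5
Overall = 0.24 × 446 + 0.04 × 447.5 + 0.72 × 592.5 = 107.04 + 17.9 + 426.6 = 551.54

551.54 points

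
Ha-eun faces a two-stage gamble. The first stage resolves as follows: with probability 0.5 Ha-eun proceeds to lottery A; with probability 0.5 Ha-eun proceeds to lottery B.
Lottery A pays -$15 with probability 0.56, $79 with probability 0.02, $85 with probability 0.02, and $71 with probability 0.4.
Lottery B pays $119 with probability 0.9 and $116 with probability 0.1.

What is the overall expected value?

EV(A) = 0.56 × (-15) + 0.02 × 79 + 0.02 × 85 + 0.4 × 71 = -8.4 + 1.58 + 1.7 + 28.4 = 23.28
EV(B) = 0.9 × 119 + 0.1 × 116 = 107.1 + 11.6 = 118.7
Overall = 0.5 × 23.28 + 0.5 × 118.7 = 11.64 + 59.35 = 70.99

$70.99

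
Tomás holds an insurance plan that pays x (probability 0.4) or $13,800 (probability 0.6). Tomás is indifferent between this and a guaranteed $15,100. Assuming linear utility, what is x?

x = $17,050

0.4·x + 0.6·13800 = 15100
0.4·x = 15100 − 8280 = 6820
x = 6820 / 0.4 = 17050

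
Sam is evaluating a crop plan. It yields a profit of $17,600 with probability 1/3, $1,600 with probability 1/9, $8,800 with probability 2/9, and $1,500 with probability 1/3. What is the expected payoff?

$8,500

EV = 1/3 × 17600 + 1/9 × 1600 + 2/9 × 8800 + 1/3 × 1500 = 5866.6667 + 177.7778 + 1955.5556 + 500 = 8500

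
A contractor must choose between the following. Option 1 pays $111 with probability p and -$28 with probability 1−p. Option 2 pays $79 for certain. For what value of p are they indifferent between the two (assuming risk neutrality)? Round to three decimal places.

p = 0.770

p·111 + (1−p)·(-28) = 79
139p − 28 = 79
p = (79 + 28) / 139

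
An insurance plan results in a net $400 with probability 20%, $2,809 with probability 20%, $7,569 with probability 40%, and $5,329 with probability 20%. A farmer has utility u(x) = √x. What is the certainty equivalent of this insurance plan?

$4,096

E[u] = 0.2·√400 + 0.2·√2809 + 0.4·√7569 + 0.2·√5329 = 0.2·20 + 0.2·53 + 0.4·87 + 0.2·73 = 64
CE = (64)² = 4096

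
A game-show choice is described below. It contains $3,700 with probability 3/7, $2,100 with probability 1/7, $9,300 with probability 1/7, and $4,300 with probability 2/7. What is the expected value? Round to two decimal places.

$4,442.86

EV = 3/7 × 3700 + 1/7 × 2100 + 1/7 × 9300 + 2/7 × 4300 = 1585.7143 + 300 + 1328.5714 + 1228.5714 = 4442.8571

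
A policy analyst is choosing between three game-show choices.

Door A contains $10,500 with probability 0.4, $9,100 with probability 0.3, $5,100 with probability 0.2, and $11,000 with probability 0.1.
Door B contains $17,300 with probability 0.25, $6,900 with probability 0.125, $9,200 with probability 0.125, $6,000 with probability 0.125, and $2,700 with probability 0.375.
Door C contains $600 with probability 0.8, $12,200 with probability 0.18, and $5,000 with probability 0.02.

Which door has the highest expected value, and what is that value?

Door A = 0.4 × 10500 + 0.3 × 9100 + 0.2 × 5100 + 0.1 × 11000 = 4200 + 2730 + 1020 + 1100 = 9050
Door B = 0.25 × 17300 + 0.125 × 6900 + 0.125 × 9200 + 0.125 × 6000 + 0.375 × 2700 = 4325 + 862.5 + 1150 + 750 + 1012.5 = 8100
Door C = 0.8 × 600 + 0.18 × 12200 + 0.02 × 5000 = 480 + 2196 + 100 = 2776

Door A ($9,050)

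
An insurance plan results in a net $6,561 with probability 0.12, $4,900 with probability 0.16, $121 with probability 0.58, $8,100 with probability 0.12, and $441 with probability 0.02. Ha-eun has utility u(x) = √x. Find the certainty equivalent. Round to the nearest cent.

$1,483.79

E[u] = 0.12·√6561 + 0.16·√4900 + 0.58·√121 + 0.12·√8100 + 0.02·√441 = 0.12·81 + 0.16·70 + 0.58·11 + 0.12·90 + 0.02·21 = 38.52
CE = (38.52)² = 1483.7904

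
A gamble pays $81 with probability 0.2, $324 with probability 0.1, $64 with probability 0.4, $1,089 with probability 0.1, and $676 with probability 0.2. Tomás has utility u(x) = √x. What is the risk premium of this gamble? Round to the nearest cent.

E[u] = 0.2·√81 + 0.1·√324 + 0.4·√64 + 0.1·√1089 + 0.2·√676 = 0.2·9 + 0.1·18 + 0.4·8 + 0.1·33 + 0.2·26 = 15.3
CE = (15.3)² = 234.09
Risk premium = EV − CE = 318.3 − 234.09 = 84.21

$84.21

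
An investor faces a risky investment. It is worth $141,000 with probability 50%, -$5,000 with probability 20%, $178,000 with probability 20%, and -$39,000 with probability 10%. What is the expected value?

EV = 0.5 × 141000 + 0.2 × (-5000) + 0.2 × 178000 + 0.1 × (-39000) = 70500 − 1000 + 35600 − 3900 = 101200

$101,200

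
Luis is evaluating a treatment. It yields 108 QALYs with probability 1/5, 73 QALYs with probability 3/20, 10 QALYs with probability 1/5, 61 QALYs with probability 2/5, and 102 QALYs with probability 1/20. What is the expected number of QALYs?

EV = 1/5 × 108 + 3/20 × 73 + 1/5 × 10 + 2/5 × 61 + 1/20 × 102 = 21.6 + 10.95 + 2 + 24.4 + 5.1 = 64.05

64.05 QALYs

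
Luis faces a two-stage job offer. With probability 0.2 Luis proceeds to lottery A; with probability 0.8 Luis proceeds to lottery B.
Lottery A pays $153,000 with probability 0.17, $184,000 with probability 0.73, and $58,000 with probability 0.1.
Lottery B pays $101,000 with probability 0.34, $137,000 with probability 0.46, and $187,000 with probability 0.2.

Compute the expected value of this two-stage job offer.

EV(A) = 0.17 × 153000 + 0.73 × 184000 + 0.1 × 58000 = 26010 + 134320 + 5800 = 166130
EV(B) = 0.34 × 101000 + 0.46 × 137000 + 0.2 × 187000 = 34340 + 63020 + 37400 = 134760
Overall = 0.2 × 166130 + 0.8 × 134760 = 33226 + 107808 = 141034

$141,034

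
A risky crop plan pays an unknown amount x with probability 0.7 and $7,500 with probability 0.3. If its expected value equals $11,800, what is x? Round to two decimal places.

x = $13,642.86

0.7·x + 0.3·7500 = 11800
0.7·x = 11800 − 2250 = 9550
x = 9550 / 0.7 = 13642.8571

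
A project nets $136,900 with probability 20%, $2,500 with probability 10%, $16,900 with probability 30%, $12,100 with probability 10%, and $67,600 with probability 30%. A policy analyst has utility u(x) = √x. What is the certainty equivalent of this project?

E[u] = 0.2·√136900 + 0.1·√2500 + 0.3·√16900 + 0.1·√12100 + 0.3·√67600 = 0.2·370 + 0.1·50 + 0.3·130 + 0.1·110 + 0.3·260 = 207
CE = (207)² = 42849

$42,849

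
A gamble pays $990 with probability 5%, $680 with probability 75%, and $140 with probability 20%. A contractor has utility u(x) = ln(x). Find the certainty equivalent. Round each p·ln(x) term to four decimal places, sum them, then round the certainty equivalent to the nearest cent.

$505.12

E[u] = 0.05·ln(990) + 0.75·ln(680) + 0.2·ln(140) = 0.3449 + 4.8916 + 0.9883 = 6.2248
CE = e^6.2248 ≈ 505.12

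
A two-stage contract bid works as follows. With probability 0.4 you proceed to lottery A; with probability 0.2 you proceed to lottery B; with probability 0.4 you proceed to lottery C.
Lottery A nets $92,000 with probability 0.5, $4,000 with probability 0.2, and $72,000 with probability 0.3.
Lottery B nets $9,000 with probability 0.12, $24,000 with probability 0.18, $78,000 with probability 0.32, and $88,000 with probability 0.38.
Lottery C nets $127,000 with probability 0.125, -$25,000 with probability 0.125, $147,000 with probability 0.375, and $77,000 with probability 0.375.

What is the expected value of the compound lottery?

$78,820

EV(A) = 0.5 × 92000 + 0.2 × 4000 + 0.3 × 72000 = 46000 + 800 + 21600 = 68400
EV(B) = 0.12 × 9000 + 0.18 × 24000 + 0.32 × 78000 + 0.38 × 88000 = 1080 + 4320 + 24960 + 33440 = 63800
EV(C) = 0.125 × 127000 + 0.125 × (-25000) + 0.375 × 147000 + 0.375 × 77000 = 15875 − 3125 + 55125 + 28875 = 96750
Overall = 0.4 × 68400 + 0.2 × 63800 + 0.4 × 96750 = 27360 + 12760 + 38700 = 78820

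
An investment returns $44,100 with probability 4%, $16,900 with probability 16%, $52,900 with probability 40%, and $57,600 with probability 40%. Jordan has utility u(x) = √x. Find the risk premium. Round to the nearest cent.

$1,492.16

E[u] = 0.04·√44100 + 0.16·√16900 + 0.4·√52900 + 0.4·√57600 = 0.04·210 + 0.16·130 + 0.4·230 + 0.4·240 = 217.2
CE = (217.2)² = 47175.84
Risk premium = EV − CE = 48668 − 47175.84 = 1492.16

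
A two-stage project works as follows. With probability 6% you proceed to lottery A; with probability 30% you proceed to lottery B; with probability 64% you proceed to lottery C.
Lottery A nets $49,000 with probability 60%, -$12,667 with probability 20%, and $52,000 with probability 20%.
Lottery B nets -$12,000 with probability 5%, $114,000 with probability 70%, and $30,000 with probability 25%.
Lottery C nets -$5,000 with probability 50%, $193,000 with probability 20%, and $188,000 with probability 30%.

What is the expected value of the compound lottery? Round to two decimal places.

EV(A) = 0.6 × 49000 + 0.2 × (-12667) + 0.2 × 52000 = 29400 − 2533.4 + 10400 = 37266.6
EV(B) = 0.05 × (-12000) + 0.7 × 114000 + 0.25 × 30000 = -600 + 79800 + 7500 = 86700
EV(C) = 0.5 × (-5000) + 0.2 × 193000 + 0.3 × 188000 = -2500 + 38600 + 56400 = 92500
Overall = 0.06 × 37266.6 + 0.3 × 86700 + 0.64 × 92500 = 2235.996 + 26010 + 59200 = 87445.996

$87,446.00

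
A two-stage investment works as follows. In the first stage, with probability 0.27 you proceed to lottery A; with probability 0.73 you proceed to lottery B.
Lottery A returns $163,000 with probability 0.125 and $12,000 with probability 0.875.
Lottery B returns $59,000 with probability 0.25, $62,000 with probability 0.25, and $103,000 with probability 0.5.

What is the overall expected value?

$68,013.75

EV(A) = 0.125 × 163000 + 0.875 × 12000 = 20375 + 10500 = 30875
EV(B) = 0.25 × 59000 + 0.25 × 62000 + 0.5 × 103000 = 14750 + 15500 + 51500 = 81750
Overall = 0.27 × 30875 + 0.73 × 81750 = 8336.25 + 59677.5 = 68013.75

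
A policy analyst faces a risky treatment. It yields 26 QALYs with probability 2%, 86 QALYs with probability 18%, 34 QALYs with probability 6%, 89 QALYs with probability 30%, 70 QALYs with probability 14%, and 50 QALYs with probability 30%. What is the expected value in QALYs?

EV = 0.02 × 26 + 0.18 × 86 + 0.06 × 34 + 0.3 × 89 + 0.14 × 70 + 0.3 × 50 = 0.52 + 15.48 + 2.04 + 26.7 + 9.8 + 15 = 69.54

69.54 QALYs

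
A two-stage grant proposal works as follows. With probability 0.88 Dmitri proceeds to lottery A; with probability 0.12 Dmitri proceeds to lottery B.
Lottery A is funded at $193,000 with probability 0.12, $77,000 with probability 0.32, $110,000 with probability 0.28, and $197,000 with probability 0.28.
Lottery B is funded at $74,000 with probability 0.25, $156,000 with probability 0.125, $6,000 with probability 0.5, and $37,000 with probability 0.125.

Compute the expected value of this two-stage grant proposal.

$123,183.80

EV(A) = 0.12 × 193000 + 0.32 × 77000 + 0.28 × 110000 + 0.28 × 197000 = 23160 + 24640 + 30800 + 55160 = 133760
EV(B) = 0.25 × 74000 + 0.125 × 156000 + 0.5 × 6000 + 0.125 × 37000 = 18500 + 19500 + 3000 + 4625 = 45625
Overall = 0.88 × 133760 + 0.12 × 45625 = 117708.8 + 5475 = 123183.8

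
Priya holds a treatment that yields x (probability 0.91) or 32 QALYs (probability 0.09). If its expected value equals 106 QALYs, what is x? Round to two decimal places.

x = 113.32 QALYs

0.91·x + 0.09·32 = 106
0.91·x = 106 − 2.88 = 103.12
x = 103.12 / 0.91 = 113.3187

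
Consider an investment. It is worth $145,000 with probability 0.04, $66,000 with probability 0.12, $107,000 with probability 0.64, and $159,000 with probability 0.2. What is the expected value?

EV = 0.04 × 145000 + 0.12 × 66000 + 0.64 × 107000 + 0.2 × 159000 = 5800 + 7920 + 68480 + 31800 = 114000

$114,000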